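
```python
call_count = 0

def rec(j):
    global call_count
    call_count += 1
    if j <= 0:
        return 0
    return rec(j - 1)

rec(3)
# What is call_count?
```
Call trace:
rec(j=3)
  rec(j=2)
    rec(j=1)
      rec(j=0)
      -> return 0
    -> return 0
  -> return 0
-> return 0

call_count is incremented once per call. rec is entered once for each j = 3, 2, 1, 0 (the j <= 0 call returns without recursing), i.e. 3 + 1 calls.
call_count = 4

Final answer: 4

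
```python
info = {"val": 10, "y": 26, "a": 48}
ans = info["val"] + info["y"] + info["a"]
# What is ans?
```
Trace:
  info={'val': 10, 'y': 26, 'a': 48}
  info={'val': 10, 'y': 26, 'a': 48}, ans=84

Final answer: 84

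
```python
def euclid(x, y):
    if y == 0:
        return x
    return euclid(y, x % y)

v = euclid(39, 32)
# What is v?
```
Call trace:
euclid(x=39, y=32)
  euclid(x=32, y=7)
    euclid(x=7, y=4)
      euclid(x=4, y=3)
        euclid(x=3, y=1)
          euclid(x=1, y=0)
          -> return 1
        -> return 1
      -> return 1
    -> return 1
  -> return 1
-> return 1

Final answer: 1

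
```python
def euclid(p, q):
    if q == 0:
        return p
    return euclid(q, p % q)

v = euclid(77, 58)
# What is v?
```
Call trace:
euclid(p=77, q=58)
  euclid(p=58, q=19)
    euclid(p=19, q=1)
      euclid(p=1, q=0)
      -> return 1
    -> return 1
  -> return 1
-> return 1

Final answer: 1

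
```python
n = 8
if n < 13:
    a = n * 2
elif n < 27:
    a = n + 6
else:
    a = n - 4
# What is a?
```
Trace:
  n=8
  n=8, a=16

Final answer: 16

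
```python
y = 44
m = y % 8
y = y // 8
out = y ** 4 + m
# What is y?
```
Trace:
  y=44
  y=44, m=4
  y=5, m=4
  y=5, m=4, out=629

Final answer: 5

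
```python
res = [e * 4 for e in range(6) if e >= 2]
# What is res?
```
Trace:
  e=0
  e=1
  e=2
  e=3
  e=4
  e=5
  res=[8, 12, 16, 20]

Final answer: [8, 12, 16, 20]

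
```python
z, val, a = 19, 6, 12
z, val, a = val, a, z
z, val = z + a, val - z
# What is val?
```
Trace:
  z=19, val=6, a=12
  z=6, val=12, a=19
  z=25, val=6, a=19

Final answer: 6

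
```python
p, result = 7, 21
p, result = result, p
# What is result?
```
Trace:
  p=7, result=21
  p=21, result=7

Final answer: 7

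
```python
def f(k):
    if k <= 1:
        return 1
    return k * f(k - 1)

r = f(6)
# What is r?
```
Call trace:
f(k=6)
  f(k=5)
    f(k=4)
      f(k=3)
        f(k=2)
          f(k=1)
          -> return 1
        -> return 2
      -> return 6
    -> return 24
  -> return 120
-> return 720

Final answer: 720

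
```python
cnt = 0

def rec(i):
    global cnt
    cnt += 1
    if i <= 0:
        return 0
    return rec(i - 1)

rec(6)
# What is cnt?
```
Call trace:
rec(i=6)
  rec(i=5)
    rec(i=4)
      rec(i=3)
        rec(i=2)
          rec(i=1)
            rec(i=0)
            -> return 0
          -> return 0
        -> return 0
      -> return 0
    -> return 0
  -> return 0
-> return 0

cnt is incremented once per call. rec is entered once for each i = 6, 5, 4, 3, 2, 1, 0 (the i <= 0 call returns without recursing), i.e. 6 + 1 calls.
cnt = 7

Final answer: 7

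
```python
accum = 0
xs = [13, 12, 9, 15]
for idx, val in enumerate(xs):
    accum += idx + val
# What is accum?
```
Trace:
  accum=0
  accum=13, idx=0, val=13
  accum=26, idx=1, val=12
  accum=37, idx=2, val=9
  accum=55, idx=3, val=15

Final answer: 55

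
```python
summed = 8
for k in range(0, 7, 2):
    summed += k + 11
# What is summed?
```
Trace:
  summed=8
  summed=19, k=0
  summed=32, k=2
  summed=47, k=4
  summed=64, k=6

Final answer: 64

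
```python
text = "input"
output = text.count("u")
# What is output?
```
Trace:
  text='input'
  text='input', output=1

Final answer: 1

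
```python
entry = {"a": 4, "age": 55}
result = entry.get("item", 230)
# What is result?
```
Trace:
  entry={'a': 4, 'age': 55}
  entry={'a': 4, 'age': 55}, result=230

Final answer: 230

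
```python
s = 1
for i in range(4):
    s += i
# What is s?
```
Trace:
  s=1
  s=1, i=0
  s=2, i=1
  s=4, i=2
  s=7, i=3

Final answer: 7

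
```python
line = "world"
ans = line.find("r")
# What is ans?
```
Trace:
  line='world'
  line='world', ans=2

Final answer: 2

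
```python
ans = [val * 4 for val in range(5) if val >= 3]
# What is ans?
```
Trace:
  val=0
  val=1
  val=2
  val=3
  val=4
  ans=[12, 16]

Final answer: [12, 16]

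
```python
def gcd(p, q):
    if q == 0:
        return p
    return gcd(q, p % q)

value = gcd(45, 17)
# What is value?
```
Call trace:
gcd(p=45, q=17)
  gcd(p=17, q=11)
    gcd(p=11, q=6)
      gcd(p=6, q=5)
        gcd(p=5, q=1)
          gcd(p=1, q=0)
          -> return 1
        -> return 1
      -> return 1
    -> return 1
  -> return 1
-> return 1

Final answer: 1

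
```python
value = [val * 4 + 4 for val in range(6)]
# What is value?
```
Trace:
  val=0
  val=1
  val=2
  val=3
  val=4
  val=5
  value=[4, 8, 12, 16, 20, 24]

Final answer: [4, 8, 12, 16, 20, 24]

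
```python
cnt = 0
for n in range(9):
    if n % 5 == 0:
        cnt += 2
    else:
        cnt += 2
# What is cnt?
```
Trace:
  cnt=0
  cnt=2, n=0
  cnt=4, n=1
  cnt=6, n=2
  cnt=8, n=3
  cnt=10, n=4
  cnt=12, n=5
  cnt=14, n=6
  cnt=16, n=7
  cnt=18, n=8

Final answer: 18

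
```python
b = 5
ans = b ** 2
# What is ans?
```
Trace:
  b=5
  b=5, ans=25

Final answer: 25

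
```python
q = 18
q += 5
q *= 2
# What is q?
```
Trace:
  q=18
  q=23
  q=46

Final answer: 46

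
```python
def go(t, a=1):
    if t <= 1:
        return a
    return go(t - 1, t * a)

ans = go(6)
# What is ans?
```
Call trace:
go(t=6, a=1)
  go(t=5, a=6)
    go(t=4, a=30)
      go(t=3, a=120)
        go(t=2, a=360)
          go(t=1, a=720)
          -> return 720
        -> return 720
      -> return 720
    -> return 720
  -> return 720
-> return 720

Final answer: 720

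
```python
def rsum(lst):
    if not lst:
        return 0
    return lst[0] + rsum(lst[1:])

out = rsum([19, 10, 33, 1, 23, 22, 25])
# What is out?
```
Call trace:
rsum(lst=[19, 10, 33, 1, 23, 22, 25])
  rsum(lst=[10, 33, 1, 23, 22, 25])
    rsum(lst=[33, 1, 23, 22, 25])
      rsum(lst=[1, 23, 22, 25])
        rsum(lst=[23, 22, 25])
          rsum(lst=[22, 25])
            rsum(lst=[25])
              rsum(lst=[])
              -> return 0
            -> return 25
          -> return 47
        -> return 70
      -> return 71
    -> return 104
  -> return 114
-> return 133

Final answer: 133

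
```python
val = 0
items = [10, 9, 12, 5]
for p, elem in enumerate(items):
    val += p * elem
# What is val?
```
Trace:
  val=0
  val=0, p=0, elem=10
  val=9, p=1, elem=9
  val=33, p=2, elem=12
  val=48, p=3, elem=5

Final answer: 48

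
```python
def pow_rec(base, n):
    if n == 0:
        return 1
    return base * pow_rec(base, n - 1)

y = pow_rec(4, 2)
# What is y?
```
Call trace:
pow_rec(base=4, n=2)
  pow_rec(base=4, n=1)
    pow_rec(base=4, n=0)
    -> return 1
  -> return 4
-> return 16

Final answer: 16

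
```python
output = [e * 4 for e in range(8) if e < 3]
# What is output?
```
Trace:
  e=0
  e=1
  e=2
  e=3
  e=4
  e=5
  e=6
  e=7
  output=[0, 4, 8]

Final answer: [0, 4, 8]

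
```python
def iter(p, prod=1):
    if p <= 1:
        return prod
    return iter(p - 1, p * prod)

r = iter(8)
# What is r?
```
Call trace:
iter(p=8, prod=1)
  iter(p=7, prod=8)
    iter(p=6, prod=56)
      iter(p=5, prod=336)
        iter(p=4, prod=1680)
          iter(p=3, prod=6720)
            iter(p=2, prod=20160)
              iter(p=1, prod=40320)
              -> return 40320
            -> return 40320
          -> return 40320
        -> return 40320
      -> return 40320
    -> return 40320
  -> return 40320
-> return 40320

Final answer: 40320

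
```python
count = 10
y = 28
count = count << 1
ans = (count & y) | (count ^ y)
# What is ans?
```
Trace:
  count=10
  count=10, y=28
  count=20, y=28
  count=20, y=28, ans=28

Final answer: 28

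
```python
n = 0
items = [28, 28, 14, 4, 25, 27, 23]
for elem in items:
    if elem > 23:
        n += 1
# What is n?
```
Trace:
  n=0
  n=1, elem=28
  n=2, elem=28
  n=2, elem=14
  n=2, elem=4
  n=3, elem=25
  n=4, elem=27
  n=4, elem=23

Final answer: 4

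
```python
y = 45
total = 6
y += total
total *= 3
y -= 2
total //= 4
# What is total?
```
Trace:
  y=45
  y=45, total=6
  y=51, total=6
  y=51, total=18
  y=49, total=18
  y=49, total=4

Final answer: 4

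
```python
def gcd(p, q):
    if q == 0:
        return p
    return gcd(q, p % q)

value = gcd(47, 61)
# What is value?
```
Call trace:
gcd(p=47, q=61)
  gcd(p=61, q=47)
    gcd(p=47, q=14)
      gcd(p=14, q=5)
        gcd(p=5, q=4)
          gcd(p=4, q=1)
            gcd(p=1, q=0)
            -> return 1
          -> return 1
        -> return 1
      -> return 1
    -> return 1
  -> return 1
-> return 1

Final answer: 1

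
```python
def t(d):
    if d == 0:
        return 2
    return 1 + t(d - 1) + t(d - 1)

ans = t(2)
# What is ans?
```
Call trace (a repeated sub-call is expanded the first time; later identical calls just restate its return value):
t(d=2)
  t(d=1)
    t(d=0)
    -> return 2
    t(d=0)
    -> return 2
  -> return 5
  t(d=1) -> return 5  (same call as traced above)
-> return 11

Final answer: 11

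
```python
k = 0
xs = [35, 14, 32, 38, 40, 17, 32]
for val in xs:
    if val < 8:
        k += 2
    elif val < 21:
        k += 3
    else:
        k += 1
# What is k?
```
Trace:
  k=0
  k=1, val=35
  k=4, val=14
  k=5, val=32
  k=6, val=38
  k=7, val=40
  k=10, val=17
  k=11, val=32

Final answer: 11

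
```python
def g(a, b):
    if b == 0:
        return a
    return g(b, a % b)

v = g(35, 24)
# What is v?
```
Call trace:
g(a=35, b=24)
  g(a=24, b=11)
    g(a=11, b=2)
      g(a=2, b=1)
        g(a=1, b=0)
        -> return 1
      -> return 1
    -> return 1
  -> return 1
-> return 1

Final answer: 1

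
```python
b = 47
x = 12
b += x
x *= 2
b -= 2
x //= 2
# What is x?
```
Trace:
  b=47
  b=47, x=12
  b=59, x=12
  b=59, x=24
  b=57, x=24
  b=57, x=12

Final answer: 12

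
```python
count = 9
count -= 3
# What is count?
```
Trace:
  count=9
  count=6

Final answer: 6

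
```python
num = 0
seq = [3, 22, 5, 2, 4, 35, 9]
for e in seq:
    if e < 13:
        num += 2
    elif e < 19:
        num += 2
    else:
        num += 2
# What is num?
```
Trace:
  num=0
  num=2, e=3
  num=4, e=22
  num=6, e=5
  num=8, e=2
  num=10, e=4
  num=12, e=35
  num=14, e=9

Final answer: 14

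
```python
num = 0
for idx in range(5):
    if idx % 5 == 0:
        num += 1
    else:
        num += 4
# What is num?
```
Trace:
  num=0
  num=1, idx=0
  num=5, idx=1
  num=9, idx=2
  num=13, idx=3
  num=17, idx=4

Final answer: 17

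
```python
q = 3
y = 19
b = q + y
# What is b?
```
Trace:
  q=3
  q=3, y=19
  q=3, y=19, b=22

Final answer: 22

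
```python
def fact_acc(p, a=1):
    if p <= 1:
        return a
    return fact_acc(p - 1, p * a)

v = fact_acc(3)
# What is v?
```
Call trace:
fact_acc(p=3, a=1)
  fact_acc(p=2, a=3)
    fact_acc(p=1, a=6)
    -> return 6
  -> return 6
-> return 6

Final answer: 6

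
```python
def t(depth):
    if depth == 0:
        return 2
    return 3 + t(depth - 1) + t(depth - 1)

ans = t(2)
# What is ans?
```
Call trace (a repeated sub-call is expanded the first time; later identical calls just restate its return value):
t(depth=2)
  t(depth=1)
    t(depth=0)
    -> return 2
    t(depth=0)
    -> return 2
  -> return 7
  t(depth=1) -> return 7  (same call as traced above)
-> return 17

Final answer: 17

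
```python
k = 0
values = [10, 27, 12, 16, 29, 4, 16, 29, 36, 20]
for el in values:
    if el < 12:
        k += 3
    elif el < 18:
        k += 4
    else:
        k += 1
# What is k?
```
Trace:
  k=0
  k=3, el=10
  k=4, el=27
  k=8, el=12
  k=12, el=16
  k=13, el=29
  k=16, el=4
  k=20, el=16
  k=21, el=29
  k=22, el=36
  k=23, el=20

Final answer: 23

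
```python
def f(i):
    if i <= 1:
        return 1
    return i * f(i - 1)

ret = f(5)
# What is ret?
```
Call trace:
f(i=5)
  f(i=4)
    f(i=3)
      f(i=2)
        f(i=1)
        -> return 1
      -> return 2
    -> return 6
  -> return 24
-> return 120

Final answer: 120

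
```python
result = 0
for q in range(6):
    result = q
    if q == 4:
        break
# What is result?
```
Trace:
  result=0
  result=0, q=0
  result=1, q=1
  result=2, q=2
  result=3, q=3
  result=4, q=4

Final answer: 4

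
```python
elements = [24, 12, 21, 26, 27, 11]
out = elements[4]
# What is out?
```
Trace:
  elements=[24, 12, 21, 26, 27, 11]
  elements=[24, 12, 21, 26, 27, 11], out=27

Final answer: 27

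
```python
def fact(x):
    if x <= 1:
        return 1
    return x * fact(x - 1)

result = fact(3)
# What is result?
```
Call trace:
fact(x=3)
  fact(x=2)
    fact(x=1)
    -> return 1
  -> return 2
-> return 6

Final answer: 6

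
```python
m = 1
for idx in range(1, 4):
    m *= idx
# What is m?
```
Trace:
  m=1
  m=1, idx=1
  m=2, idx=2
  m=6, idx=3

Final answer: 6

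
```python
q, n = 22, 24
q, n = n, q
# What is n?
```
Trace:
  q=22, n=24
  q=24, n=22

Final answer: 22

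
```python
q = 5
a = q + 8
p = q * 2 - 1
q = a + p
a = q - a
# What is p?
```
Trace:
  q=5
  q=5, a=13
  q=5, a=13, p=9
  q=22, a=13, p=9
  q=22, a=9, p=9

Final answer: 9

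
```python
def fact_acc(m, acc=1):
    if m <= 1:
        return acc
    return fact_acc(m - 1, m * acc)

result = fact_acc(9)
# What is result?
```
Call trace:
fact_acc(m=9, acc=1)
  fact_acc(m=8, acc=9)
    fact_acc(m=7, acc=72)
      fact_acc(m=6, acc=504)
        fact_acc(m=5, acc=3024)
          fact_acc(m=4, acc=15120)
            fact_acc(m=3, acc=60480)
              fact_acc(m=2, acc=181440)
                fact_acc(m=1, acc=362880)
                -> return 362880
              -> return 362880
            -> return 362880
          -> return 362880
        -> return 362880
      -> return 362880
    -> return 362880
  -> return 362880
-> return 362880

Final answer: 362880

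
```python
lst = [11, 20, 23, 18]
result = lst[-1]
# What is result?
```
Trace:
  lst=[11, 20, 23, 18]
  lst=[11, 20, 23, 18], result=18

Final answer: 18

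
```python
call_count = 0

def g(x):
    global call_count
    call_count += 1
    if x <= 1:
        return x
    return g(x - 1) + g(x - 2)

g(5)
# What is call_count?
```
Call trace (a repeated sub-call is expanded the first time; later identical calls just restate its return value):
g(x=5)
  g(x=4)
    g(x=3)
      g(x=2)
        g(x=1)
        -> return 1
        g(x=0)
        -> return 0
      -> return 1
      g(x=1)
      -> return 1
    -> return 2
    g(x=2) -> return 1  (same call as traced above)
  -> return 3
  g(x=3) -> return 2  (same call as traced above)
-> return 5

call_count is incremented once per call, so count the calls in each subtree. Let C(x) = number of calls made by g(x).
C(0) = C(1) = 1 (base case, no recursion); C(x) = 1 + C(x - 1) + C(x - 2) otherwise.
C(2) = 1 + C(1) + C(0) = 1 + 1 + 1 = 3
C(3) = 1 + C(2) + C(1) = 1 + 3 + 1 = 5
C(4) = 1 + C(3) + C(2) = 1 + 5 + 3 = 9
C(5) = 1 + C(4) + C(3) = 1 + 9 + 5 = 15
call_count = C(5) = 15

Final answer: 15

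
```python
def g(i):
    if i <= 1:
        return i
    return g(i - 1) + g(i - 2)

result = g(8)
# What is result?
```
Call trace (a repeated sub-call is expanded the first time; later identical calls just restate its return value):
g(i=8)
  g(i=7)
    g(i=6)
      g(i=5)
        g(i=4)
          g(i=3)
            g(i=2)
              g(i=1)
              -> return 1
              g(i=0)
              -> return 0
            -> return 1
            g(i=1)
            -> return 1
          -> return 2
          g(i=2) -> return 1  (same call as traced above)
        -> return 3
        g(i=3) -> return 2  (same call as traced above)
      -> return 5
      g(i=4) -> return 3  (same call as traced above)
    -> return 8
    g(i=5) -> return 5  (same call as traced above)
  -> return 13
  g(i=6) -> return 8  (same call as traced above)
-> return 21

Final answer: 21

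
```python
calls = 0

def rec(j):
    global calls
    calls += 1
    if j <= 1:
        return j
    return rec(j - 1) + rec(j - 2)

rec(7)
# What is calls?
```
Call trace (a repeated sub-call is expanded the first time; later identical calls just restate its return value):
rec(j=7)
  rec(j=6)
    rec(j=5)
      rec(j=4)
        rec(j=3)
          rec(j=2)
            rec(j=1)
            -> return 1
            rec(j=0)
            -> return 0
          -> return 1
          rec(j=1)
          -> return 1
        -> return 2
        rec(j=2) -> return 1  (same call as traced above)
      -> return 3
      rec(j=3) -> return 2  (same call as traced above)
    -> return 5
    rec(j=4) -> return 3  (same call as traced above)
  -> return 8
  rec(j=5) -> return 5  (same call as traced above)
-> return 13

calls is incremented once per call, so count the calls in each subtree. Let C(j) = number of calls made by rec(j).
C(0) = C(1) = 1 (base case, no recursion); C(j) = 1 + C(j - 1) + C(j - 2) otherwise.
C(2) = 1 + C(1) + C(0) = 1 + 1 + 1 = 3
C(3) = 1 + C(2) + C(1) = 1 + 3 + 1 = 5
C(4) = 1 + C(3) + C(2) = 1 + 5 + 3 = 9
C(5) = 1 + C(4) + C(3) = 1 + 9 + 5 = 15
C(6) = 1 + C(5) + C(4) = 1 + 15 + 9 = 25
C(7) = 1 + C(6) + C(5) = 1 + 25 + 15 = 41
calls = C(7) = 41

Final answer: 41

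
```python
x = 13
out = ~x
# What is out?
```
Trace:
  x=13
  x=13, out=-14

Final answer: -14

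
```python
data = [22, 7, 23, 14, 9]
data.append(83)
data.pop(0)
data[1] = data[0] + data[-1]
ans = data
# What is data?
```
Trace:
  data=[22, 7, 23, 14, 9]
  data=[22, 7, 23, 14, 9, 83]
  data=[7, 23, 14, 9, 83]
  data=[7, 90, 14, 9, 83]
  data=[7, 90, 14, 9, 83], ans=[7, 90, 14, 9, 83]

Final answer: [7, 90, 14, 9, 83]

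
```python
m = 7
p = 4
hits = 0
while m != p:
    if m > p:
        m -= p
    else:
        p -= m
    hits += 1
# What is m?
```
Trace:
  m=7
  m=7, p=4
  m=7, p=4, hits=0
  m=3, p=4, hits=1
  m=3, p=1, hits=2
  m=2, p=1, hits=3
  m=1, p=1, hits=4

Final answer: 1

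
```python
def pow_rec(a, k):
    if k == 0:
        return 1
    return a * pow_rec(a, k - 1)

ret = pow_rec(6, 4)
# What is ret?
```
Call trace:
pow_rec(a=6, k=4)
  pow_rec(a=6, k=3)
    pow_rec(a=6, k=2)
      pow_rec(a=6, k=1)
        pow_rec(a=6, k=0)
        -> return 1
      -> return 6
    -> return 36
  -> return 216
-> return 1296

Final answer: 1296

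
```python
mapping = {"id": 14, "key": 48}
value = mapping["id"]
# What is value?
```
Trace:
  mapping={'id': 14, 'key': 48}
  mapping={'id': 14, 'key': 48}, value=14

Final answer: 14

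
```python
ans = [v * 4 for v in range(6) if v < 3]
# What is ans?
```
Trace:
  v=0
  v=1
  v=2
  v=3
  v=4
  v=5
  ans=[0, 4, 8]

Final answer: [0, 4, 8]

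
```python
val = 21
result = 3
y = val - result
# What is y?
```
Trace:
  val=21
  val=21, result=3
  val=21, result=3, y=18

Final answer: 18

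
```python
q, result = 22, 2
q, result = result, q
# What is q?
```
Trace:
  q=22, result=2
  q=2, result=22

Final answer: 2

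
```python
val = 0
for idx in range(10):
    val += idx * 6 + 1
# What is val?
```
Trace:
  val=0
  val=1, idx=0
  val=8, idx=1
  val=21, idx=2
  val=40, idx=3
  val=65, idx=4
  val=96, idx=5
  val=133, idx=6
  val=176, idx=7
  val=225, idx=8
  val=280, idx=9

Final answer: 280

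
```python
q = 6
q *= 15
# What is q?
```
Trace:
  q=6
  q=90

Final answer: 90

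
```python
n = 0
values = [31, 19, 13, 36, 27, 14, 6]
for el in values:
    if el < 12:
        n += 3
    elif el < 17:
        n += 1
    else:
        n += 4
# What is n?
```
Trace:
  n=0
  n=4, el=31
  n=8, el=19
  n=9, el=13
  n=13, el=36
  n=17, el=27
  n=18, el=14
  n=21, el=6

Final answer: 21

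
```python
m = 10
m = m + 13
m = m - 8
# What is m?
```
Trace:
  m=10
  m=23
  m=15

Final answer: 15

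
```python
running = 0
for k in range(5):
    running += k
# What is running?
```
Trace:
  running=0
  running=0, k=0
  running=1, k=1
  running=3, k=2
  running=6, k=3
  running=10, k=4

Final answer: 10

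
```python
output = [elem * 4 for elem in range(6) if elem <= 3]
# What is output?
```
Trace:
  elem=0
  elem=1
  elem=2
  elem=3
  elem=4
  elem=5
  output=[0, 4, 8, 12]

Final answer: [0, 4, 8, 12]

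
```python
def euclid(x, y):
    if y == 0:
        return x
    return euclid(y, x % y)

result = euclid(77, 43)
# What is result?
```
Call trace:
euclid(x=77, y=43)
  euclid(x=43, y=34)
    euclid(x=34, y=9)
      euclid(x=9, y=7)
        euclid(x=7, y=2)
          euclid(x=2, y=1)
            euclid(x=1, y=0)
            -> return 1
          -> return 1
        -> return 1
      -> return 1
    -> return 1
  -> return 1
-> return 1

Final answer: 1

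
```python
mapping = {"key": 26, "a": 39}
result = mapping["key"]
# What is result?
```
Trace:
  mapping={'key': 26, 'a': 39}
  mapping={'key': 26, 'a': 39}, result=26

Final answer: 26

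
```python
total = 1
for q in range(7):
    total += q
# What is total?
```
Trace:
  total=1
  total=1, q=0
  total=2, q=1
  total=4, q=2
  total=7, q=3
  total=11, q=4
  total=16, q=5
  total=22, q=6

Final answer: 22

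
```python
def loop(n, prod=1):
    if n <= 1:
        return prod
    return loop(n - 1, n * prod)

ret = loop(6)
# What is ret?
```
Call trace:
loop(n=6, prod=1)
  loop(n=5, prod=6)
    loop(n=4, prod=30)
      loop(n=3, prod=120)
        loop(n=2, prod=360)
          loop(n=1, prod=720)
          -> return 720
        -> return 720
      -> return 720
    -> return 720
  -> return 720
-> return 720

Final answer: 720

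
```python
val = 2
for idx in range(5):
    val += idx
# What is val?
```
Trace:
  val=2
  val=2, idx=0
  val=3, idx=1
  val=5, idx=2
  val=8, idx=3
  val=12, idx=4

Final answer: 12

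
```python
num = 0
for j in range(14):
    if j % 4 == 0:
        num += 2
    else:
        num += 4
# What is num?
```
Trace:
  num=0
  num=2, j=0
  num=6, j=1
  num=10, j=2
  num=14, j=3
  num=16, j=4
  num=20, j=5
  num=24, j=6
  num=28, j=7
  num=30, j=8
  num=34, j=9
  num=38, j=10
  num=42, j=11
  num=44, j=12
  num=48, j=13

Final answer: 48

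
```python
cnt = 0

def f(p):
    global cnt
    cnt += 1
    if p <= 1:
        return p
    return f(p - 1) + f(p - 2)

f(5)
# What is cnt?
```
Call trace (a repeated sub-call is expanded the first time; later identical calls just restate its return value):
f(p=5)
  f(p=4)
    f(p=3)
      f(p=2)
        f(p=1)
        -> return 1
        f(p=0)
        -> return 0
      -> return 1
      f(p=1)
      -> return 1
    -> return 2
    f(p=2) -> return 1  (same call as traced above)
  -> return 3
  f(p=3) -> return 2  (same call as traced above)
-> return 5

cnt is incremented once per call, so count the calls in each subtree. Let C(p) = number of calls made by f(p).
C(0) = C(1) = 1 (base case, no recursion); C(p) = 1 + C(p - 1) + C(p - 2) otherwise.
C(2) = 1 + C(1) + C(0) = 1 + 1 + 1 = 3
C(3) = 1 + C(2) + C(1) = 1 + 3 + 1 = 5
C(4) = 1 + C(3) + C(2) = 1 + 5 + 3 = 9
C(5) = 1 + C(4) + C(3) = 1 + 9 + 5 = 15
cnt = C(5) = 15

Final answer: 15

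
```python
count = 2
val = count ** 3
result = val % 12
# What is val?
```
Trace:
  count=2
  count=2, val=8
  count=2, val=8, result=8

Final answer: 8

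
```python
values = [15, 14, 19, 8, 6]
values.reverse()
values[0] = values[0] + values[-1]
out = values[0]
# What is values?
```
Trace:
  values=[15, 14, 19, 8, 6]
  values=[6, 8, 19, 14, 15]
  values=[21, 8, 19, 14, 15]
  values=[21, 8, 19, 14, 15], out=21

Final answer: [21, 8, 19, 14, 15]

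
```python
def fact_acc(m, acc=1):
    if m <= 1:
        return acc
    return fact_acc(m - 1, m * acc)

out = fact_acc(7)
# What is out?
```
Call trace:
fact_acc(m=7, acc=1)
  fact_acc(m=6, acc=7)
    fact_acc(m=5, acc=42)
      fact_acc(m=4, acc=210)
        fact_acc(m=3, acc=840)
          fact_acc(m=2, acc=2520)
            fact_acc(m=1, acc=5040)
            -> return 5040
          -> return 5040
        -> return 5040
      -> return 5040
    -> return 5040
  -> return 5040
-> return 5040

Final answer: 5040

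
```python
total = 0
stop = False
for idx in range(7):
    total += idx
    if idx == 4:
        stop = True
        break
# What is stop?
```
Trace:
  total=0
  total=0, stop=False
  total=0, stop=False, idx=0
  total=1, stop=False, idx=1
  total=3, stop=False, idx=2
  total=6, stop=False, idx=3
  total=10, stop=True, idx=4

Final answer: True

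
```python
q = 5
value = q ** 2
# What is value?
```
Trace:
  q=5
  q=5, value=25

Final answer: 25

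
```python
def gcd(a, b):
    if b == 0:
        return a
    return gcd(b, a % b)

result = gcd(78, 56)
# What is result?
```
Call trace:
gcd(a=78, b=56)
  gcd(a=56, b=22)
    gcd(a=22, b=12)
      gcd(a=12, b=10)
        gcd(a=10, b=2)
          gcd(a=2, b=0)
          -> return 2
        -> return 2
      -> return 2
    -> return 2
  -> return 2
-> return 2

Final answer: 2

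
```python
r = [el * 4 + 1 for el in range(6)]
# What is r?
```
Trace:
  el=0
  el=1
  el=2
  el=3
  el=4
  el=5
  r=[1, 5, 9, 13, 17, 21]

Final answer: [1, 5, 9, 13, 17, 21]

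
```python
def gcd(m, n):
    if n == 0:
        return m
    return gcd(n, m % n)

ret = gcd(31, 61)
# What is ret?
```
Call trace:
gcd(m=31, n=61)
  gcd(m=61, n=31)
    gcd(m=31, n=30)
      gcd(m=30, n=1)
        gcd(m=1, n=0)
        -> return 1
      -> return 1
    -> return 1
  -> return 1
-> return 1

Final answer: 1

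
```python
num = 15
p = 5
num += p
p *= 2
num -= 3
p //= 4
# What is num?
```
Trace:
  num=15
  num=15, p=5
  num=20, p=5
  num=20, p=10
  num=17, p=10
  num=17, p=2

Final answer: 17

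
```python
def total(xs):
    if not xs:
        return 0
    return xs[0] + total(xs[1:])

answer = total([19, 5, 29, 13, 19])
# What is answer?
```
Call trace:
total(xs=[19, 5, 29, 13, 19])
  total(xs=[5, 29, 13, 19])
    total(xs=[29, 13, 19])
      total(xs=[13, 19])
        total(xs=[19])
          total(xs=[])
          -> return 0
        -> return 19
      -> return 32
    -> return 61
  -> return 66
-> return 85

Final answer: 85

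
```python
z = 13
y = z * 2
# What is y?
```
Trace:
  z=13
  z=13, y=26

Final answer: 26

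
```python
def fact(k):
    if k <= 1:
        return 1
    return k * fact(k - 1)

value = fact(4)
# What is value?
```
Call trace:
fact(k=4)
  fact(k=3)
    fact(k=2)
      fact(k=1)
      -> return 1
    -> return 2
  -> return 6
-> return 24

Final answer: 24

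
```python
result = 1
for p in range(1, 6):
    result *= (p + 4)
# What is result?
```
Trace:
  result=1
  result=5, p=1
  result=30, p=2
  result=210, p=3
  result=1680, p=4
  result=15120, p=5

Final answer: 15120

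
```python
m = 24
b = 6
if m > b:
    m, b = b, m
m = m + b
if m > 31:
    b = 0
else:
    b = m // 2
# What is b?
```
Trace:
  m=24
  m=24, b=6
  m=6, b=24
  m=30, b=24
  m=30, b=15

Final answer: 15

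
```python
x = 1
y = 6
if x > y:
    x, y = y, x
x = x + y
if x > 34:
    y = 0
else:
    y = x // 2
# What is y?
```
Trace:
  x=1
  x=1, y=6
  x=1, y=6
  x=7, y=6
  x=7, y=3

Final answer: 3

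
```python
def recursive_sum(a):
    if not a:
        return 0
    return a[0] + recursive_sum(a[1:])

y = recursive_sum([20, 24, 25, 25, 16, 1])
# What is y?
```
Call trace:
recursive_sum(a=[20, 24, 25, 25, 16, 1])
  recursive_sum(a=[24, 25, 25, 16, 1])
    recursive_sum(a=[25, 25, 16, 1])
      recursive_sum(a=[25, 16, 1])
        recursive_sum(a=[16, 1])
          recursive_sum(a=[1])
            recursive_sum(a=[])
            -> return 0
          -> return 1
        -> return 17
      -> return 42
    -> return 67
  -> return 91
-> return 111

Final answer: 111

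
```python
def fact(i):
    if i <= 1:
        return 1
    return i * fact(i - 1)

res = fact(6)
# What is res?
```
Call trace:
fact(i=6)
  fact(i=5)
    fact(i=4)
      fact(i=3)
        fact(i=2)
          fact(i=1)
          -> return 1
        -> return 2
      -> return 6
    -> return 24
  -> return 120
-> return 720

Final answer: 720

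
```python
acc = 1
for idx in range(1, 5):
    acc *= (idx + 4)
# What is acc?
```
Trace:
  acc=1
  acc=5, idx=1
  acc=30, idx=2
  acc=210, idx=3
  acc=1680, idx=4

Final answer: 1680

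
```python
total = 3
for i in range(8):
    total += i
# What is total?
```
Trace:
  total=3
  total=3, i=0
  total=4, i=1
  total=6, i=2
  total=9, i=3
  total=13, i=4
  total=18, i=5
  total=24, i=6
  total=31, i=7

Final answer: 31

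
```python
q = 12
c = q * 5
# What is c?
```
Trace:
  q=12
  q=12, c=60

Final answer: 60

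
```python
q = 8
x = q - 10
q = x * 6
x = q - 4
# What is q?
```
Trace:
  q=8
  q=8, x=-2
  q=-12, x=-2
  q=-12, x=-16

Final answer: -12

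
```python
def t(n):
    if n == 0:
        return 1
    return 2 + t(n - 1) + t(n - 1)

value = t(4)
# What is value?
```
Call trace (a repeated sub-call is expanded the first time; later identical calls just restate its return value):
t(n=4)
  t(n=3)
    t(n=2)
      t(n=1)
        t(n=0)
        -> return 1
        t(n=0)
        -> return 1
      -> return 4
      t(n=1) -> return 4  (same call as traced above)
    -> return 10
    t(n=2) -> return 10  (same call as traced above)
  -> return 22
  t(n=3) -> return 22  (same call as traced above)
-> return 46

Final answer: 46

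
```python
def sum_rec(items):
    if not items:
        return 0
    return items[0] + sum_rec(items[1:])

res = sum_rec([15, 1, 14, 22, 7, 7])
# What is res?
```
Call trace:
sum_rec(items=[15, 1, 14, 22, 7, 7])
  sum_rec(items=[1, 14, 22, 7, 7])
    sum_rec(items=[14, 22, 7, 7])
      sum_rec(items=[22, 7, 7])
        sum_rec(items=[7, 7])
          sum_rec(items=[7])
            sum_rec(items=[])
            -> return 0
          -> return 7
        -> return 14
      -> return 36
    -> return 50
  -> return 51
-> return 66

Final answer: 66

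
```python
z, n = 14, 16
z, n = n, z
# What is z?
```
Trace:
  z=14, n=16
  z=16, n=14

Final answer: 16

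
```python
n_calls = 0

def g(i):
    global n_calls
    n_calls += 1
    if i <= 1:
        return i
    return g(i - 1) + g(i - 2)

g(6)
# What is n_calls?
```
Call trace (a repeated sub-call is expanded the first time; later identical calls just restate its return value):
g(i=6)
  g(i=5)
    g(i=4)
      g(i=3)
        g(i=2)
          g(i=1)
          -> return 1
          g(i=0)
          -> return 0
        -> return 1
        g(i=1)
        -> return 1
      -> return 2
      g(i=2) -> return 1  (same call as traced above)
    -> return 3
    g(i=3) -> return 2  (same call as traced above)
  -> return 5
  g(i=4) -> return 3  (same call as traced above)
-> return 8

n_calls is incremented once per call, so count the calls in each subtree. Let C(i) = number of calls made by g(i).
C(0) = C(1) = 1 (base case, no recursion); C(i) = 1 + C(i - 1) + C(i - 2) otherwise.
C(2) = 1 + C(1) + C(0) = 1 + 1 + 1 = 3
C(3) = 1 + C(2) + C(1) = 1 + 3 + 1 = 5
C(4) = 1 + C(3) + C(2) = 1 + 5 + 3 = 9
C(5) = 1 + C(4) + C(3) = 1 + 9 + 5 = 15
C(6) = 1 + C(5) + C(4) = 1 + 15 + 9 = 25
n_calls = C(6) = 25

Final answer: 25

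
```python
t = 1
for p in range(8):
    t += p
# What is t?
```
Trace:
  t=1
  t=1, p=0
  t=2, p=1
  t=4, p=2
  t=7, p=3
  t=11, p=4
  t=16, p=5
  t=22, p=6
  t=29, p=7

Final answer: 29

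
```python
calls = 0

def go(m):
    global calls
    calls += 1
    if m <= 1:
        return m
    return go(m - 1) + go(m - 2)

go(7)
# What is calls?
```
Call trace (a repeated sub-call is expanded the first time; later identical calls just restate its return value):
go(m=7)
  go(m=6)
    go(m=5)
      go(m=4)
        go(m=3)
          go(m=2)
            go(m=1)
            -> return 1
            go(m=0)
            -> return 0
          -> return 1
          go(m=1)
          -> return 1
        -> return 2
        go(m=2) -> return 1  (same call as traced above)
      -> return 3
      go(m=3) -> return 2  (same call as traced above)
    -> return 5
    go(m=4) -> return 3  (same call as traced above)
  -> return 8
  go(m=5) -> return 5  (same call as traced above)
-> return 13

calls is incremented once per call, so count the calls in each subtree. Let C(m) = number of calls made by go(m).
C(0) = C(1) = 1 (base case, no recursion); C(m) = 1 + C(m - 1) + C(m - 2) otherwise.
C(2) = 1 + C(1) + C(0) = 1 + 1 + 1 = 3
C(3) = 1 + C(2) + C(1) = 1 + 3 + 1 = 5
C(4) = 1 + C(3) + C(2) = 1 + 5 + 3 = 9
C(5) = 1 + C(4) + C(3) = 1 + 9 + 5 = 15
C(6) = 1 + C(5) + C(4) = 1 + 15 + 9 = 25
C(7) = 1 + C(6) + C(5) = 1 + 25 + 15 = 41
calls = C(7) = 41

Final answer: 41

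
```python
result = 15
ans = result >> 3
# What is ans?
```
Trace:
  result=15
  result=15, ans=1

Final answer: 1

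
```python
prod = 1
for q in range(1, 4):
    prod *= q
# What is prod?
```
Trace:
  prod=1
  prod=1, q=1
  prod=2, q=2
  prod=6, q=3

Final answer: 6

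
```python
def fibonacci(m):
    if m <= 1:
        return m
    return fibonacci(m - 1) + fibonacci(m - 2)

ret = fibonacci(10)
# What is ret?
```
Call trace (a repeated sub-call is expanded the first time; later identical calls just restate its return value):
fibonacci(m=10)
  fibonacci(m=9)
    fibonacci(m=8)
      fibonacci(m=7)
        fibonacci(m=6)
          fibonacci(m=5)
            fibonacci(m=4)
              fibonacci(m=3)
                fibonacci(m=2)
                  fibonacci(m=1)
                  -> return 1
                  fibonacci(m=0)
                  -> return 0
                -> return 1
                fibonacci(m=1)
                -> return 1
              -> return 2
              fibonacci(m=2) -> return 1  (same call as traced above)
            -> return 3
            fibonacci(m=3) -> return 2  (same call as traced above)
          -> return 5
          fibonacci(m=4) -> return 3  (same call as traced above)
        -> return 8
        fibonacci(m=5) -> return 5  (same call as traced above)
      -> return 13
      fibonacci(m=6) -> return 8  (same call as traced above)
    -> return 21
    fibonacci(m=7) -> return 13  (same call as traced above)
  -> return 34
  fibonacci(m=8) -> return 21  (same call as traced above)
-> return 55

Final answer: 55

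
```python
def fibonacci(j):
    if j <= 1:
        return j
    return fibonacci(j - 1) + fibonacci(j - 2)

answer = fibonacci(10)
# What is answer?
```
Call trace (a repeated sub-call is expanded the first time; later identical calls just restate its return value):
fibonacci(j=10)
  fibonacci(j=9)
    fibonacci(j=8)
      fibonacci(j=7)
        fibonacci(j=6)
          fibonacci(j=5)
            fibonacci(j=4)
              fibonacci(j=3)
                fibonacci(j=2)
                  fibonacci(j=1)
                  -> return 1
                  fibonacci(j=0)
                  -> return 0
                -> return 1
                fibonacci(j=1)
                -> return 1
              -> return 2
              fibonacci(j=2) -> return 1  (same call as traced above)
            -> return 3
            fibonacci(j=3) -> return 2  (same call as traced above)
          -> return 5
          fibonacci(j=4) -> return 3  (same call as traced above)
        -> return 8
        fibonacci(j=5) -> return 5  (same call as traced above)
      -> return 13
      fibonacci(j=6) -> return 8  (same call as traced above)
    -> return 21
    fibonacci(j=7) -> return 13  (same call as traced above)
  -> return 34
  fibonacci(j=8) -> return 21  (same call as traced above)
-> return 55

Final answer: 55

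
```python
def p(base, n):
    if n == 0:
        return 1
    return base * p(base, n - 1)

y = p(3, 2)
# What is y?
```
Call trace:
p(base=3, n=2)
  p(base=3, n=1)
    p(base=3, n=0)
    -> return 1
  -> return 3
-> return 9

Final answer: 9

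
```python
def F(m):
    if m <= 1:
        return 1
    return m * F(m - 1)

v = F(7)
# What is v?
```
Call trace:
F(m=7)
  F(m=6)
    F(m=5)
      F(m=4)
        F(m=3)
          F(m=2)
            F(m=1)
            -> return 1
          -> return 2
        -> return 6
      -> return 24
    -> return 120
  -> return 720
-> return 5040

Final answer: 5040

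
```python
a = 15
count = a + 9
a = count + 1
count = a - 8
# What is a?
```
Trace:
  a=15
  a=15, count=24
  a=25, count=24
  a=25, count=17

Final answer: 25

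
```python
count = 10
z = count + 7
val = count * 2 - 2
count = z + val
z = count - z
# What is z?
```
Trace:
  count=10
  count=10, z=17
  count=10, z=17, val=18
  count=35, z=17, val=18
  count=35, z=18, val=18

Final answer: 18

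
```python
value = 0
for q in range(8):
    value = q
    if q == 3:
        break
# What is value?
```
Trace:
  value=0
  value=0, q=0
  value=1, q=1
  value=2, q=2
  value=3, q=3

Final answer: 3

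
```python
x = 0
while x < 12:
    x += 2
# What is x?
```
Trace:
  x=0
  x=2
  x=4
  x=6
  x=8
  x=10
  x=12

Final answer: 12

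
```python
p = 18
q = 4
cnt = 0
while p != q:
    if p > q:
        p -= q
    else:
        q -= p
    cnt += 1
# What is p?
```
Trace:
  p=18
  p=18, q=4
  p=18, q=4, cnt=0
  p=14, q=4, cnt=1
  p=10, q=4, cnt=2
  p=6, q=4, cnt=3
  p=2, q=4, cnt=4
  p=2, q=2, cnt=5

Final answer: 2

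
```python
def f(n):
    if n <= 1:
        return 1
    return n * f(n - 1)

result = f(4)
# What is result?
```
Call trace:
f(n=4)
  f(n=3)
    f(n=2)
      f(n=1)
      -> return 1
    -> return 2
  -> return 6
-> return 24

Final answer: 24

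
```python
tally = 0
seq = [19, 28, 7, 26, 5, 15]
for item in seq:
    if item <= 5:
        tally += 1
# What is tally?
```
Trace:
  tally=0
  tally=0, item=19
  tally=0, item=28
  tally=0, item=7
  tally=0, item=26
  tally=1, item=5
  tally=1, item=15

Final answer: 1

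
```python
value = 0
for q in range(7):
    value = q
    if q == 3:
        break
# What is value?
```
Trace:
  value=0
  value=0, q=0
  value=1, q=1
  value=2, q=2
  value=3, q=3

Final answer: 3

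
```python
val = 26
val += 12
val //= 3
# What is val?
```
Trace:
  val=26
  val=38
  val=12

Final answer: 12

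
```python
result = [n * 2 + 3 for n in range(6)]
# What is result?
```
Trace:
  n=0
  n=1
  n=2
  n=3
  n=4
  n=5
  result=[3, 5, 7, 9, 11, 13]

Final answer: [3, 5, 7, 9, 11, 13]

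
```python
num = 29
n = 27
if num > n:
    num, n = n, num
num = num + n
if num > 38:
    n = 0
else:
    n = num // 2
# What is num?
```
Trace:
  num=29
  num=29, n=27
  num=27, n=29
  num=56, n=29
  num=56, n=0

Final answer: 56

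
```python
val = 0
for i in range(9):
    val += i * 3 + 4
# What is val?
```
Trace:
  val=0
  val=4, i=0
  val=11, i=1
  val=21, i=2
  val=34, i=3
  val=50, i=4
  val=69, i=5
  val=91, i=6
  val=116, i=7
  val=144, i=8

Final answer: 144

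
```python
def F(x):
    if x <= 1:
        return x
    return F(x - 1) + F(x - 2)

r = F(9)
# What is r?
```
Call trace (a repeated sub-call is expanded the first time; later identical calls just restate its return value):
F(x=9)
  F(x=8)
    F(x=7)
      F(x=6)
        F(x=5)
          F(x=4)
            F(x=3)
              F(x=2)
                F(x=1)
                -> return 1
                F(x=0)
                -> return 0
              -> return 1
              F(x=1)
              -> return 1
            -> return 2
            F(x=2) -> return 1  (same call as traced above)
          -> return 3
          F(x=3) -> return 2  (same call as traced above)
        -> return 5
        F(x=4) -> return 3  (same call as traced above)
      -> return 8
      F(x=5) -> return 5  (same call as traced above)
    -> return 13
    F(x=6) -> return 8  (same call as traced above)
  -> return 21
  F(x=7) -> return 13  (same call as traced above)
-> return 34

Final answer: 34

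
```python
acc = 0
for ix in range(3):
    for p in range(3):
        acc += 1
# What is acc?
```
Trace:
  acc=0
  acc=1, ix=0, p=0
  acc=2, ix=0, p=1
  acc=3, ix=0, p=2
  acc=4, ix=1, p=0
  acc=5, ix=1, p=1
  acc=6, ix=1, p=2
  acc=7, ix=2, p=0
  acc=8, ix=2, p=1
  acc=9, ix=2, p=2

Final answer: 9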